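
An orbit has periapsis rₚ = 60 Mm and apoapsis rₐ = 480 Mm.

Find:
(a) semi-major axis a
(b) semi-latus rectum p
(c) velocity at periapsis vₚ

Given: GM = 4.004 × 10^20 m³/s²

Convert to SI: rₚ = 60 Mm = 6e+07 m; rₐ = 480 Mm = 4.8e+08 m.
(a) a = (rₚ + rₐ)/2 = (6e+07 + 4.8e+08)/2 ≈ 2.7e+08 m
(b) From a = (rₚ + rₐ)/2 = 2.7e+08 m and e = (rₐ − rₚ)/(rₐ + rₚ) = 0.777778, p = a(1 − e²) = 2.7e+08 · (1 − (0.777778)²) ≈ 1.067e+08 m
(c) With a = (rₚ + rₐ)/2 = 2.7e+08 m, vₚ = √(GM (2/rₚ − 1/a)) = √(4.004e+20 · (2/6e+07 − 1/2.7e+08)) m/s ≈ 3.444e+06 m/s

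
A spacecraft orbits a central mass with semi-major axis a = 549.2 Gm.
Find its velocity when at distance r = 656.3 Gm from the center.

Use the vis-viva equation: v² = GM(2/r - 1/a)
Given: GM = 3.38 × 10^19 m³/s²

Convert to SI: a = 549.2 Gm = 5.492e+11 m; r = 656.3 Gm = 6.563e+11 m.
Vis-viva: v = √(GM · (2/r − 1/a)).
2/r − 1/a = 2/6.563e+11 − 1/5.492e+11 = 1.22656e-12 m⁻¹.
v = √(3.38e+19 · 1.22656e-12) m/s ≈ 6439 m/s = 6.439 km/s.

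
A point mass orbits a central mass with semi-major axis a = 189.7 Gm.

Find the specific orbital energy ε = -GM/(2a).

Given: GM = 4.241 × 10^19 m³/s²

Convert to SI: a = 189.7 Gm = 1.897e+11 m.
ε = −GM / (2a).
ε = −4.241e+19 / (2 · 1.897e+11) J/kg ≈ -1.118e+08 J/kg = -111.8 MJ/kg.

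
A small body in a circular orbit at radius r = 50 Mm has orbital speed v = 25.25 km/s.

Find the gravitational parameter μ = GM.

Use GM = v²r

Convert to SI: r = 50 Mm = 5e+07 m; v = 25.25 km/s = 25250 m/s.
For a circular orbit v² = GM/r, so GM = v² · r.
GM = (25250)² · 5e+07 m³/s² ≈ 3.188e+16 m³/s² = 3.188 × 10^16 m³/s².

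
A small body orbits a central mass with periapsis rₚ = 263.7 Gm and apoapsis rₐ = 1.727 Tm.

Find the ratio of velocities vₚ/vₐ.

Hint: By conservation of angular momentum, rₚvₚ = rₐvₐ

Convert to SI: rₚ = 263.7 Gm = 2.637e+11 m; rₐ = 1.727 Tm = 1.727e+12 m.
Conservation of angular momentum gives rₚvₚ = rₐvₐ, so vₚ/vₐ = rₐ/rₚ.
vₚ/vₐ = 1.727e+12 / 2.637e+11 ≈ 6.549.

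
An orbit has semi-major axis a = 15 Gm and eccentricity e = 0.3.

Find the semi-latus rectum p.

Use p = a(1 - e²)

Convert to SI: a = 15 Gm = 1.5e+10 m.
p = a (1 − e²).
p = 1.5e+10 · (1 − (0.3)²) = 1.5e+10 · 0.91 ≈ 1.365e+10 m = 13.65 Gm.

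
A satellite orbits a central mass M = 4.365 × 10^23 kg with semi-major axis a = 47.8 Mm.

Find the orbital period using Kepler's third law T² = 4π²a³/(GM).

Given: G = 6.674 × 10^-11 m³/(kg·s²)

Convert to SI: a = 47.8 Mm = 4.78e+07 m.
GM = G · M = 6.674e-11 · 4.365e+23 = 2.9132e+13 m³/s².
Kepler's third law: T = 2π √(a³ / GM).
Substituting a = 4.78e+07 m and GM = 2.9132e+13 m³/s²:
T = 2π √((4.78e+07)³ / 2.9132e+13) s
T ≈ 3.847e+05 s = 4.453 days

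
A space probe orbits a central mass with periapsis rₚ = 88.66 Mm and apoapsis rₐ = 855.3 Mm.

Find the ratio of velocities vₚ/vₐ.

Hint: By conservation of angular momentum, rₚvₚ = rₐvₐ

Convert to SI: rₚ = 88.66 Mm = 8.866e+07 m; rₐ = 855.3 Mm = 8.553e+08 m.
Conservation of angular momentum gives rₚvₚ = rₐvₐ, so vₚ/vₐ = rₐ/rₚ.
vₚ/vₐ = 8.553e+08 / 8.866e+07 ≈ 9.647.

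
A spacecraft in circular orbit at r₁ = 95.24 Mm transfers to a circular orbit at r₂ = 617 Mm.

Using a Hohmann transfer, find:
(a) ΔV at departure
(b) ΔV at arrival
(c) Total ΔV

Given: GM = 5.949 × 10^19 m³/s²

Convert to SI: r₁ = 95.24 Mm = 9.524e+07 m; r₂ = 617 Mm = 6.17e+08 m.
Transfer semi-major axis: a_t = (r₁ + r₂)/2 = (9.524e+07 + 6.17e+08)/2 = 3.5612e+08 m.
Circular speeds: v₁ = √(GM/r₁) = 790337 m/s, v₂ = √(GM/r₂) = 310513 m/s.
Transfer speeds (vis-viva v² = GM(2/r − 1/a_t)): v₁ᵗ = 1.0403e+06 m/s, v₂ᵗ = 160580 m/s.
(a) ΔV₁ = |v₁ᵗ − v₁| ≈ 2.5e+05 m/s = 250 km/s.
(b) ΔV₂ = |v₂ − v₂ᵗ| ≈ 1.499e+05 m/s = 149.9 km/s.
(c) ΔV_total = ΔV₁ + ΔV₂ ≈ 3.999e+05 m/s = 399.9 km/s.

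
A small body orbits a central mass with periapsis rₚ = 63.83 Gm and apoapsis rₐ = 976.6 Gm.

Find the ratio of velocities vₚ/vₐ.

Convert to SI: rₚ = 63.83 Gm = 6.383e+10 m; rₐ = 976.6 Gm = 9.766e+11 m.
Conservation of angular momentum gives rₚvₚ = rₐvₐ, so vₚ/vₐ = rₐ/rₚ.
vₚ/vₐ = 9.766e+11 / 6.383e+10 ≈ 15.3.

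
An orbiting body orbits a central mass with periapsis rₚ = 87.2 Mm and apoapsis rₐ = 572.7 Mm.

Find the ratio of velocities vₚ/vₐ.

Convert to SI: rₚ = 87.2 Mm = 8.72e+07 m; rₐ = 572.7 Mm = 5.727e+08 m.
Conservation of angular momentum gives rₚvₚ = rₐvₐ, so vₚ/vₐ = rₐ/rₚ.
vₚ/vₐ = 5.727e+08 / 8.72e+07 ≈ 6.568.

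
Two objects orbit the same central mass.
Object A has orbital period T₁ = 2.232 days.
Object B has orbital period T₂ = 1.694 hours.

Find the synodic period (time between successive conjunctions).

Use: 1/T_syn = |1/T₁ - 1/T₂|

Convert to SI: T₁ = 2.232 days = 192845 s; T₂ = 1.694 hours = 6098.4 s.
T_syn = |T₁ · T₂ / (T₁ − T₂)|.
T_syn = |192845 · 6098.4 / (192845 − 6098.4)| s ≈ 6298 s = 1.749 hours.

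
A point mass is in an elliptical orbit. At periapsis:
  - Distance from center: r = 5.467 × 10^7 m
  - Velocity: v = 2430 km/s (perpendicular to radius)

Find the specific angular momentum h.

Convert to SI: v = 2430 km/s = 2.43e+06 m/s.
With v perpendicular to r, h = r · v.
h = 5.467e+07 · 2.43e+06 m²/s ≈ 1.328e+14 m²/s.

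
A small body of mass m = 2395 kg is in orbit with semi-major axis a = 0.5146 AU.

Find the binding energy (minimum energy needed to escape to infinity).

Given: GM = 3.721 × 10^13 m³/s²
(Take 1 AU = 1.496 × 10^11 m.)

Convert to SI: a = 0.5146 AU = 7.69842e+10 m.
Total orbital energy is E = −GMm/(2a); binding energy is E_bind = −E = GMm/(2a).
E_bind = 3.721e+13 · 2395 / (2 · 7.69842e+10) J ≈ 5.788e+05 J = 578.8 kJ.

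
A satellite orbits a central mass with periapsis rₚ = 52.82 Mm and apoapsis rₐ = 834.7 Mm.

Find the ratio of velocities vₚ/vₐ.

Convert to SI: rₚ = 52.82 Mm = 5.282e+07 m; rₐ = 834.7 Mm = 8.347e+08 m.
Conservation of angular momentum gives rₚvₚ = rₐvₐ, so vₚ/vₐ = rₐ/rₚ.
vₚ/vₐ = 8.347e+08 / 5.282e+07 ≈ 15.8.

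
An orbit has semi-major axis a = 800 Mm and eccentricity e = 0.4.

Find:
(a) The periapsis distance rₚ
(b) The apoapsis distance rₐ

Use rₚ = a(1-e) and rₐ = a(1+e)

Convert to SI: a = 800 Mm = 8e+08 m.
(a) rₚ = a(1 − e) = 8e+08 · (1 − 0.4) = 8e+08 · 0.6 ≈ 4.8e+08 m = 480 Mm.
(b) rₐ = a(1 + e) = 8e+08 · (1 + 0.4) = 8e+08 · 1.4 ≈ 1.12e+09 m = 1.12 Gm.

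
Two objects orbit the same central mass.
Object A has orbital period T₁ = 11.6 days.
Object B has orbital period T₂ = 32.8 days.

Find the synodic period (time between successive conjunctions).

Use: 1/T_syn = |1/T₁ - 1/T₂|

Convert to SI: T₁ = 11.6 days = 1.00224e+06 s; T₂ = 32.8 days = 2.83392e+06 s.
T_syn = |T₁ · T₂ / (T₁ − T₂)|.
T_syn = |1.00224e+06 · 2.83392e+06 / (1.00224e+06 − 2.83392e+06)| s ≈ 1.551e+06 s = 17.95 days.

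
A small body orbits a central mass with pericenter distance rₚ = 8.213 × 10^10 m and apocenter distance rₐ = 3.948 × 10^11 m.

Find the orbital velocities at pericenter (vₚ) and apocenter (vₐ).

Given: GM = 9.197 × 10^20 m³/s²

Use the vis-viva equation v² = GM(2/r − 1/a) with a = (rₚ + rₐ)/2 = (8.213e+10 + 3.948e+11)/2 = 2.38465e+11 m.
vₚ = √(GM · (2/rₚ − 1/a)) = √(9.197e+20 · (2/8.213e+10 − 1/2.38465e+11)) m/s ≈ 1.362e+05 m/s = 136.2 km/s.
vₐ = √(GM · (2/rₐ − 1/a)) = √(9.197e+20 · (2/3.948e+11 − 1/2.38465e+11)) m/s ≈ 2.833e+04 m/s = 28.33 km/s.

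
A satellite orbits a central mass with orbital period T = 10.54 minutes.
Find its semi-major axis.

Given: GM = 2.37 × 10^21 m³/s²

Convert to SI: T = 10.54 minutes = 632.4 s.
Invert Kepler's third law: a = (GM · T² / (4π²))^(1/3).
Substituting T = 632.4 s and GM = 2.37e+21 m³/s²:
a = (2.37e+21 · (632.4)² / (4π²))^(1/3) m
a ≈ 2.885e+08 m = 288.5 Mm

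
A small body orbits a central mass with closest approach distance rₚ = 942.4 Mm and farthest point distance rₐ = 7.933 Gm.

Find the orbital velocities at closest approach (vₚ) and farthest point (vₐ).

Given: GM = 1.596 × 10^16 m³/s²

Convert to SI: rₚ = 942.4 Mm = 9.424e+08 m; rₐ = 7.933 Gm = 7.933e+09 m.
Use the vis-viva equation v² = GM(2/r − 1/a) with a = (rₚ + rₐ)/2 = (9.424e+08 + 7.933e+09)/2 = 4.4377e+09 m.
vₚ = √(GM · (2/rₚ − 1/a)) = √(1.596e+16 · (2/9.424e+08 − 1/4.4377e+09)) m/s ≈ 5502 m/s = 5.502 km/s.
vₐ = √(GM · (2/rₐ − 1/a)) = √(1.596e+16 · (2/7.933e+09 − 1/4.4377e+09)) m/s ≈ 653.6 m/s = 653.6 m/s.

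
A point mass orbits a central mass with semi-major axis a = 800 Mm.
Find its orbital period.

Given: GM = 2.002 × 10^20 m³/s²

Convert to SI: a = 800 Mm = 8e+08 m.
Kepler's third law: T = 2π √(a³ / GM).
Substituting a = 8e+08 m and GM = 2.002e+20 m³/s²:
T = 2π √((8e+08)³ / 2.002e+20) s
T ≈ 1.005e+04 s = 2.791 hours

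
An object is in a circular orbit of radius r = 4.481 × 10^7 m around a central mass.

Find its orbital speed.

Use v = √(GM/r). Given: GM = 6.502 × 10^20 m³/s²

For a circular orbit, gravity supplies the centripetal force, so v = √(GM / r).
v = √(6.502e+20 / 4.481e+07) m/s ≈ 3.809e+06 m/s = 3809 km/s.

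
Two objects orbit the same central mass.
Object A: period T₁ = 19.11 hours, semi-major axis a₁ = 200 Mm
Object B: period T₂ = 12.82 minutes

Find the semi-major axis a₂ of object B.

Convert to SI: T₁ = 19.11 hours = 68796 s; a₁ = 200 Mm = 2e+08 m; T₂ = 12.82 minutes = 769.2 s.
Kepler's third law: (T₁/T₂)² = (a₁/a₂)³ ⇒ a₂ = a₁ · (T₂/T₁)^(2/3).
T₂/T₁ = 769.2 / 68796 = 0.0111809.
a₂ = 2e+08 · (0.0111809)^(2/3) m ≈ 1e+07 m = 10 Mm.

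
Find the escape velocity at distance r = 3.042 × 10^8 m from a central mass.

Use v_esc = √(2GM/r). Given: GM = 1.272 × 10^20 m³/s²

Escape velocity comes from setting total energy to zero: ½v² − GM/r = 0 ⇒ v_esc = √(2GM / r).
v_esc = √(2 · 1.272e+20 / 3.042e+08) m/s ≈ 9.145e+05 m/s = 914.5 km/s.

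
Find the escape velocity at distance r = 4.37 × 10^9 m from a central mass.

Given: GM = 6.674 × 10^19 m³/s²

Escape velocity comes from setting total energy to zero: ½v² − GM/r = 0 ⇒ v_esc = √(2GM / r).
v_esc = √(2 · 6.674e+19 / 4.37e+09) m/s ≈ 1.748e+05 m/s = 174.8 km/s.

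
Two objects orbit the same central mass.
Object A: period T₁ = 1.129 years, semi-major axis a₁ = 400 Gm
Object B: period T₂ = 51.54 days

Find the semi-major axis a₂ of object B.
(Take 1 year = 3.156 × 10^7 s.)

Convert to SI: T₁ = 1.129 years = 3.56312e+07 s; a₁ = 400 Gm = 4e+11 m; T₂ = 51.54 days = 4.45306e+06 s.
Kepler's third law: (T₁/T₂)² = (a₁/a₂)³ ⇒ a₂ = a₁ · (T₂/T₁)^(2/3).
T₂/T₁ = 4.45306e+06 / 3.56312e+07 = 0.124976.
a₂ = 4e+11 · (0.124976)^(2/3) m ≈ 9.999e+10 m = 99.99 Gm.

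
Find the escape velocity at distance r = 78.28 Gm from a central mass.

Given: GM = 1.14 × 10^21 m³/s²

Convert to SI: r = 78.28 Gm = 7.828e+10 m.
Escape velocity comes from setting total energy to zero: ½v² − GM/r = 0 ⇒ v_esc = √(2GM / r).
v_esc = √(2 · 1.14e+21 / 7.828e+10) m/s ≈ 1.707e+05 m/s = 170.7 km/s.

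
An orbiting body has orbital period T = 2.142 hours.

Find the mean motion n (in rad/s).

Convert to SI: T = 2.142 hours = 7711.2 s.
n = 2π / T.
n = 2π / 7711.2 s ≈ 0.0008148 rad/s.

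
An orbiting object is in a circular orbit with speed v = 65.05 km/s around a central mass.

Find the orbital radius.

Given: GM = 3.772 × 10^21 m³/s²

Convert to SI: v = 65.05 km/s = 65050 m/s.
For a circular orbit, v² = GM / r, so r = GM / v².
r = 3.772e+21 / (65050)² m ≈ 8.914e+11 m = 891.4 Gm.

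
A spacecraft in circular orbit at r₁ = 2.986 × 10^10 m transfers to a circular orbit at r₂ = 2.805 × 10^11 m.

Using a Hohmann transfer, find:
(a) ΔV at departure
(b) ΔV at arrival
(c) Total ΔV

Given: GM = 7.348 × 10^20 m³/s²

Transfer semi-major axis: a_t = (r₁ + r₂)/2 = (2.986e+10 + 2.805e+11)/2 = 1.5518e+11 m.
Circular speeds: v₁ = √(GM/r₁) = 156870 m/s, v₂ = √(GM/r₂) = 51182.1 m/s.
Transfer speeds (vis-viva v² = GM(2/r − 1/a_t)): v₁ᵗ = 210906 m/s, v₂ᵗ = 22451.5 m/s.
(a) ΔV₁ = |v₁ᵗ − v₁| ≈ 5.404e+04 m/s = 54.04 km/s.
(b) ΔV₂ = |v₂ − v₂ᵗ| ≈ 2.873e+04 m/s = 28.73 km/s.
(c) ΔV_total = ΔV₁ + ΔV₂ ≈ 8.277e+04 m/s = 82.77 km/s.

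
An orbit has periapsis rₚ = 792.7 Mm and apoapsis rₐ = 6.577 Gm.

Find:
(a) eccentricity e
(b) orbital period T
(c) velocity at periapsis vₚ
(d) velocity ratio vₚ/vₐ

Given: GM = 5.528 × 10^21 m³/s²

Convert to SI: rₚ = 792.7 Mm = 7.927e+08 m; rₐ = 6.577 Gm = 6.577e+09 m.
(a) e = (rₐ − rₚ)/(rₐ + rₚ) = (6.577e+09 − 7.927e+08)/(6.577e+09 + 7.927e+08) ≈ 0.7849
(b) With a = (rₚ + rₐ)/2 = 3.68485e+09 m, T = 2π √(a³/GM) = 2π √((3.68485e+09)³/5.528e+21) s ≈ 1.89e+04 s
(c) With a = (rₚ + rₐ)/2 = 3.68485e+09 m, vₚ = √(GM (2/rₚ − 1/a)) = √(5.528e+21 · (2/7.927e+08 − 1/3.68485e+09)) m/s ≈ 3.528e+06 m/s
(d) Conservation of angular momentum (rₚvₚ = rₐvₐ) gives vₚ/vₐ = rₐ/rₚ = 6.577e+09/7.927e+08 ≈ 8.297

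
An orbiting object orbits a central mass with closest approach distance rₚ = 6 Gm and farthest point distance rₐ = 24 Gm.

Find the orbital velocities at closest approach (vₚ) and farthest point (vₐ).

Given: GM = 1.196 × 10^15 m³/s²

Convert to SI: rₚ = 6 Gm = 6e+09 m; rₐ = 24 Gm = 2.4e+10 m.
Use the vis-viva equation v² = GM(2/r − 1/a) with a = (rₚ + rₐ)/2 = (6e+09 + 2.4e+10)/2 = 1.5e+10 m.
vₚ = √(GM · (2/rₚ − 1/a)) = √(1.196e+15 · (2/6e+09 − 1/1.5e+10)) m/s ≈ 564.7 m/s = 564.7 m/s.
vₐ = √(GM · (2/rₐ − 1/a)) = √(1.196e+15 · (2/2.4e+10 − 1/1.5e+10)) m/s ≈ 141.2 m/s = 141.2 m/s.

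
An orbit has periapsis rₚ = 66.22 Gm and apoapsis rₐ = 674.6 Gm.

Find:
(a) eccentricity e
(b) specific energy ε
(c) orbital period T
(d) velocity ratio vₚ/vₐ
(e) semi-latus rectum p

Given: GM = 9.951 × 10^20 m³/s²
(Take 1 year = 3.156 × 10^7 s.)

Convert to SI: rₚ = 66.22 Gm = 6.622e+10 m; rₐ = 674.6 Gm = 6.746e+11 m.
(a) e = (rₐ − rₚ)/(rₐ + rₚ) = (6.746e+11 − 6.622e+10)/(6.746e+11 + 6.622e+10) ≈ 0.8212
(b) With a = (rₚ + rₐ)/2 = 3.7041e+11 m, ε = −GM/(2a) = −9.951e+20/(2 · 3.7041e+11) J/kg ≈ -1.343e+09 J/kg
(c) With a = (rₚ + rₐ)/2 = 3.7041e+11 m, T = 2π √(a³/GM) = 2π √((3.7041e+11)³/9.951e+20) s ≈ 4.49e+07 s
(d) Conservation of angular momentum (rₚvₚ = rₐvₐ) gives vₚ/vₐ = rₐ/rₚ = 6.746e+11/6.622e+10 ≈ 10.19
(e) From a = (rₚ + rₐ)/2 = 3.7041e+11 m and e = (rₐ − rₚ)/(rₐ + rₚ) = 0.821225, p = a(1 − e²) = 3.7041e+11 · (1 − (0.821225)²) ≈ 1.206e+11 m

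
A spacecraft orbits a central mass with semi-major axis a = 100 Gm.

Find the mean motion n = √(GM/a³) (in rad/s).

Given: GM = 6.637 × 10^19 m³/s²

Convert to SI: a = 100 Gm = 1e+11 m.
n = √(GM / a³).
n = √(6.637e+19 / (1e+11)³) rad/s ≈ 2.576e-07 rad/s.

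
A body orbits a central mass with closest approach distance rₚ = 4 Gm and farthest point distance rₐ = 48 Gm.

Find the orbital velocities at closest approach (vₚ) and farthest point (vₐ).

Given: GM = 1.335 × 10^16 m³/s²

Convert to SI: rₚ = 4 Gm = 4e+09 m; rₐ = 48 Gm = 4.8e+10 m.
Use the vis-viva equation v² = GM(2/r − 1/a) with a = (rₚ + rₐ)/2 = (4e+09 + 4.8e+10)/2 = 2.6e+10 m.
vₚ = √(GM · (2/rₚ − 1/a)) = √(1.335e+16 · (2/4e+09 − 1/2.6e+10)) m/s ≈ 2482 m/s = 2.482 km/s.
vₐ = √(GM · (2/rₐ − 1/a)) = √(1.335e+16 · (2/4.8e+10 − 1/2.6e+10)) m/s ≈ 206.9 m/s = 206.9 m/s.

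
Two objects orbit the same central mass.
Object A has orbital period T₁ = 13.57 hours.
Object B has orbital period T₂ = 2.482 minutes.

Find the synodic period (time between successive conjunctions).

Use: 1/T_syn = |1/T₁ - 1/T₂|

Convert to SI: T₁ = 13.57 hours = 48852 s; T₂ = 2.482 minutes = 148.92 s.
T_syn = |T₁ · T₂ / (T₁ − T₂)|.
T_syn = |48852 · 148.92 / (48852 − 148.92)| s ≈ 149.4 s = 2.49 minutes.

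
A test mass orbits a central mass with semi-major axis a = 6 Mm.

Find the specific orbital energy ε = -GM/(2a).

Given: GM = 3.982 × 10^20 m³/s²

Convert to SI: a = 6 Mm = 6e+06 m.
ε = −GM / (2a).
ε = −3.982e+20 / (2 · 6e+06) J/kg ≈ -3.318e+13 J/kg = -3.318e+04 GJ/kg.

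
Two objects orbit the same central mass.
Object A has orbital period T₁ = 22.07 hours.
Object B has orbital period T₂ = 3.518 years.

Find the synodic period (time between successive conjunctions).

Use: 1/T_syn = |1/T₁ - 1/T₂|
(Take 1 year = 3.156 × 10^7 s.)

Convert to SI: T₁ = 22.07 hours = 79452 s; T₂ = 3.518 years = 1.11028e+08 s.
T_syn = |T₁ · T₂ / (T₁ − T₂)|.
T_syn = |79452 · 1.11028e+08 / (79452 − 1.11028e+08)| s ≈ 7.951e+04 s = 22.09 hours.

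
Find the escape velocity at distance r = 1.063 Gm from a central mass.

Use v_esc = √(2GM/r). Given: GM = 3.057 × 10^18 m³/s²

Convert to SI: r = 1.063 Gm = 1.063e+09 m.
Escape velocity comes from setting total energy to zero: ½v² − GM/r = 0 ⇒ v_esc = √(2GM / r).
v_esc = √(2 · 3.057e+18 / 1.063e+09) m/s ≈ 7.584e+04 m/s = 75.84 km/s.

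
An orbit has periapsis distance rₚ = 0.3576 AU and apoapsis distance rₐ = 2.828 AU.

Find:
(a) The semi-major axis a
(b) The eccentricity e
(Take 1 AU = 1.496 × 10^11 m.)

Convert to SI: rₚ = 0.3576 AU = 5.3497e+10 m; rₐ = 2.828 AU = 4.23069e+11 m.
(a) a = (rₚ + rₐ) / 2 = (5.3497e+10 + 4.23069e+11) / 2 ≈ 2.383e+11 m = 1.593 AU.
(b) e = (rₐ − rₚ) / (rₐ + rₚ) = (4.23069e+11 − 5.3497e+10) / (4.23069e+11 + 5.3497e+10) ≈ 0.7755.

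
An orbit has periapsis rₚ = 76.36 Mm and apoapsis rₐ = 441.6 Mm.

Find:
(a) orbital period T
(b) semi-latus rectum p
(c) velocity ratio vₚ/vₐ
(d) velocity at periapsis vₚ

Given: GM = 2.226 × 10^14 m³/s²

Convert to SI: rₚ = 76.36 Mm = 7.636e+07 m; rₐ = 441.6 Mm = 4.416e+08 m.
(a) With a = (rₚ + rₐ)/2 = 2.5898e+08 m, T = 2π √(a³/GM) = 2π √((2.5898e+08)³/2.226e+14) s ≈ 1.755e+06 s
(b) From a = (rₚ + rₐ)/2 = 2.5898e+08 m and e = (rₐ − rₚ)/(rₐ + rₚ) = 0.705151, p = a(1 − e²) = 2.5898e+08 · (1 − (0.705151)²) ≈ 1.302e+08 m
(c) Conservation of angular momentum (rₚvₚ = rₐvₐ) gives vₚ/vₐ = rₐ/rₚ = 4.416e+08/7.636e+07 ≈ 5.783
(d) With a = (rₚ + rₐ)/2 = 2.5898e+08 m, vₚ = √(GM (2/rₚ − 1/a)) = √(2.226e+14 · (2/7.636e+07 − 1/2.5898e+08)) m/s ≈ 2230 m/s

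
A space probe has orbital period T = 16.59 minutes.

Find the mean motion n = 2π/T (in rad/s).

Convert to SI: T = 16.59 minutes = 995.4 s.
n = 2π / T.
n = 2π / 995.4 s ≈ 0.006312 rad/s.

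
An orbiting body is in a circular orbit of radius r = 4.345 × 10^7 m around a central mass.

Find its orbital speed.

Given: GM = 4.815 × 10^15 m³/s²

For a circular orbit, gravity supplies the centripetal force, so v = √(GM / r).
v = √(4.815e+15 / 4.345e+07) m/s ≈ 1.053e+04 m/s = 10.53 km/s.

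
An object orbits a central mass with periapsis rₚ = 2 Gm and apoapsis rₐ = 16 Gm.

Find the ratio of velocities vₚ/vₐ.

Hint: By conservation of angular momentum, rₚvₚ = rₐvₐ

Convert to SI: rₚ = 2 Gm = 2e+09 m; rₐ = 16 Gm = 1.6e+10 m.
Conservation of angular momentum gives rₚvₚ = rₐvₐ, so vₚ/vₐ = rₐ/rₚ.
vₚ/vₐ = 1.6e+10 / 2e+09 ≈ 8.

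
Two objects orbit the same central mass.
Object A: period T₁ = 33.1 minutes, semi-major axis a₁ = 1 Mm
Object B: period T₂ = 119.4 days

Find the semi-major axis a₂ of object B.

Convert to SI: T₁ = 33.1 minutes = 1986 s; a₁ = 1 Mm = 1e+06 m; T₂ = 119.4 days = 1.03162e+07 s.
Kepler's third law: (T₁/T₂)² = (a₁/a₂)³ ⇒ a₂ = a₁ · (T₂/T₁)^(2/3).
T₂/T₁ = 1.03162e+07 / 1986 = 5194.44.
a₂ = 1e+06 · (5194.44)^(2/3) m ≈ 2.999e+08 m = 299.9 Mm.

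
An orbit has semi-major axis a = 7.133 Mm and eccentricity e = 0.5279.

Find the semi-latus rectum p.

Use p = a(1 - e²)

Convert to SI: a = 7.133 Mm = 7.133e+06 m.
p = a (1 − e²).
p = 7.133e+06 · (1 − (0.5279)²) = 7.133e+06 · 0.721322 ≈ 5.145e+06 m = 5.145 Mm.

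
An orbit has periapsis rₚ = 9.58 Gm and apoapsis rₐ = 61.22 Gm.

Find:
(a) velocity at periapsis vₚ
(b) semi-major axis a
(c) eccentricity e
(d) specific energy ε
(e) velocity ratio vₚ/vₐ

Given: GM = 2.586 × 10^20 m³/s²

Convert to SI: rₚ = 9.58 Gm = 9.58e+09 m; rₐ = 61.22 Gm = 6.122e+10 m.
(a) With a = (rₚ + rₐ)/2 = 3.54e+10 m, vₚ = √(GM (2/rₚ − 1/a)) = √(2.586e+20 · (2/9.58e+09 − 1/3.54e+10)) m/s ≈ 2.161e+05 m/s
(b) a = (rₚ + rₐ)/2 = (9.58e+09 + 6.122e+10)/2 ≈ 3.54e+10 m
(c) e = (rₐ − rₚ)/(rₐ + rₚ) = (6.122e+10 − 9.58e+09)/(6.122e+10 + 9.58e+09) ≈ 0.7294
(d) With a = (rₚ + rₐ)/2 = 3.54e+10 m, ε = −GM/(2a) = −2.586e+20/(2 · 3.54e+10) J/kg ≈ -3.653e+09 J/kg
(e) Conservation of angular momentum (rₚvₚ = rₐvₐ) gives vₚ/vₐ = rₐ/rₚ = 6.122e+10/9.58e+09 ≈ 6.39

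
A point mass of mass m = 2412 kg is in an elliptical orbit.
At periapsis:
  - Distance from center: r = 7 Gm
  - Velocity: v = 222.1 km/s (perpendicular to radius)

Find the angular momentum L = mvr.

Convert to SI: r = 7 Gm = 7e+09 m; v = 222.1 km/s = 222100 m/s.
Since v is perpendicular to r, L = m · v · r.
L = 2412 · 222100 · 7e+09 kg·m²/s ≈ 3.75e+18 kg·m²/s.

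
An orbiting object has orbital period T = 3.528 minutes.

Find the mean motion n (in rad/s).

Convert to SI: T = 3.528 minutes = 211.68 s.
n = 2π / T.
n = 2π / 211.68 s ≈ 0.02968 rad/s.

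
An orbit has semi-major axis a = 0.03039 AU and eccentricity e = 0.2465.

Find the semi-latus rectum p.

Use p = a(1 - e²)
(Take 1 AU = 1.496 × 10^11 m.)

Convert to SI: a = 0.03039 AU = 4.54634e+09 m.
p = a (1 − e²).
p = 4.54634e+09 · (1 − (0.2465)²) = 4.54634e+09 · 0.939238 ≈ 4.27e+09 m = 0.02854 AU.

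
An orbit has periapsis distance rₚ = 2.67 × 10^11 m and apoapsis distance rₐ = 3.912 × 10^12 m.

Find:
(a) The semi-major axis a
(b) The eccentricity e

(a) a = (rₚ + rₐ) / 2 = (2.67e+11 + 3.912e+12) / 2 ≈ 2.09e+12 m = 2.09 × 10^12 m.
(b) e = (rₐ − rₚ) / (rₐ + rₚ) = (3.912e+12 − 2.67e+11) / (3.912e+12 + 2.67e+11) ≈ 0.8722.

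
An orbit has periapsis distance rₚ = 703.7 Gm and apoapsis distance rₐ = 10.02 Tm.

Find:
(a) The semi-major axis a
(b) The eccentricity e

Convert to SI: rₚ = 703.7 Gm = 7.037e+11 m; rₐ = 10.02 Tm = 1.002e+13 m.
(a) a = (rₚ + rₐ) / 2 = (7.037e+11 + 1.002e+13) / 2 ≈ 5.362e+12 m = 5.362 Tm.
(b) e = (rₐ − rₚ) / (rₐ + rₚ) = (1.002e+13 − 7.037e+11) / (1.002e+13 + 7.037e+11) ≈ 0.8688.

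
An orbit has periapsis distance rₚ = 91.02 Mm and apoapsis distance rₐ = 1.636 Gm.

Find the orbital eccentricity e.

Convert to SI: rₚ = 91.02 Mm = 9.102e+07 m; rₐ = 1.636 Gm = 1.636e+09 m.
e = (rₐ − rₚ) / (rₐ + rₚ).
e = (1.636e+09 − 9.102e+07) / (1.636e+09 + 9.102e+07) = 1.54498e+09 / 1.72702e+09 ≈ 0.8946.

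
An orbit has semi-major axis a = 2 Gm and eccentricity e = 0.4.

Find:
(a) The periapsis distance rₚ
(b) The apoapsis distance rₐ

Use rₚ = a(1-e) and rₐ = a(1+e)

Convert to SI: a = 2 Gm = 2e+09 m.
(a) rₚ = a(1 − e) = 2e+09 · (1 − 0.4) = 2e+09 · 0.6 ≈ 1.2e+09 m = 1.2 Gm.
(b) rₐ = a(1 + e) = 2e+09 · (1 + 0.4) = 2e+09 · 1.4 ≈ 2.8e+09 m = 2.8 Gm.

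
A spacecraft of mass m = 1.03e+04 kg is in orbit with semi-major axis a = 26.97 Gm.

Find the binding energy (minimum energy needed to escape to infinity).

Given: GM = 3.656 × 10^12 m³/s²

Convert to SI: a = 26.97 Gm = 2.697e+10 m.
Total orbital energy is E = −GMm/(2a); binding energy is E_bind = −E = GMm/(2a).
E_bind = 3.656e+12 · 1.03e+04 / (2 · 2.697e+10) J ≈ 6.981e+05 J = 698.1 kJ.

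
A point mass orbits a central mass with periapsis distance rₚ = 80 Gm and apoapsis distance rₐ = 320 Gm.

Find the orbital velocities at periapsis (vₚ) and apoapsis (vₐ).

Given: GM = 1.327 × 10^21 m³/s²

Convert to SI: rₚ = 80 Gm = 8e+10 m; rₐ = 320 Gm = 3.2e+11 m.
Use the vis-viva equation v² = GM(2/r − 1/a) with a = (rₚ + rₐ)/2 = (8e+10 + 3.2e+11)/2 = 2e+11 m.
vₚ = √(GM · (2/rₚ − 1/a)) = √(1.327e+21 · (2/8e+10 − 1/2e+11)) m/s ≈ 1.629e+05 m/s = 162.9 km/s.
vₐ = √(GM · (2/rₐ − 1/a)) = √(1.327e+21 · (2/3.2e+11 − 1/2e+11)) m/s ≈ 4.073e+04 m/s = 40.73 km/s.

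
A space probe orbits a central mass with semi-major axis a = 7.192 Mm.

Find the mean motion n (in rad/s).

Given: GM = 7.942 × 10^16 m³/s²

Convert to SI: a = 7.192 Mm = 7.192e+06 m.
n = √(GM / a³).
n = √(7.942e+16 / (7.192e+06)³) rad/s ≈ 0.01461 rad/s.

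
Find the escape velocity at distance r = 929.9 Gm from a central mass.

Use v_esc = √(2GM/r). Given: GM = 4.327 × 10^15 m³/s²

Convert to SI: r = 929.9 Gm = 9.299e+11 m.
Escape velocity comes from setting total energy to zero: ½v² − GM/r = 0 ⇒ v_esc = √(2GM / r).
v_esc = √(2 · 4.327e+15 / 9.299e+11) m/s ≈ 96.47 m/s = 96.47 m/s.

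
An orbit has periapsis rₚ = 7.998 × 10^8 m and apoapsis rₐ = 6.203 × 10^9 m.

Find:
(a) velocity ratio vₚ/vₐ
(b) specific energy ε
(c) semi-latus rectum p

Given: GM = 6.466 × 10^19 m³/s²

(a) Conservation of angular momentum (rₚvₚ = rₐvₐ) gives vₚ/vₐ = rₐ/rₚ = 6.203e+09/7.998e+08 ≈ 7.756
(b) With a = (rₚ + rₐ)/2 = 3.5014e+09 m, ε = −GM/(2a) = −6.466e+19/(2 · 3.5014e+09) J/kg ≈ -9.233e+09 J/kg
(c) From a = (rₚ + rₐ)/2 = 3.5014e+09 m and e = (rₐ − rₚ)/(rₐ + rₚ) = 0.771577, p = a(1 − e²) = 3.5014e+09 · (1 − (0.771577)²) ≈ 1.417e+09 m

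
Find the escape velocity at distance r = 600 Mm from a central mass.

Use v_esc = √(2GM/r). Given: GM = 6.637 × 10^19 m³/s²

Convert to SI: r = 600 Mm = 6e+08 m.
Escape velocity comes from setting total energy to zero: ½v² − GM/r = 0 ⇒ v_esc = √(2GM / r).
v_esc = √(2 · 6.637e+19 / 6e+08) m/s ≈ 4.704e+05 m/s = 470.4 km/s.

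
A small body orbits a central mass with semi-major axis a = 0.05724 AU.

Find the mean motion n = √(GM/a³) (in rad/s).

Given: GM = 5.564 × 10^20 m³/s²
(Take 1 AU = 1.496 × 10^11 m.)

Convert to SI: a = 0.05724 AU = 8.5631e+09 m.
n = √(GM / a³).
n = √(5.564e+20 / (8.5631e+09)³) rad/s ≈ 2.977e-05 rad/s.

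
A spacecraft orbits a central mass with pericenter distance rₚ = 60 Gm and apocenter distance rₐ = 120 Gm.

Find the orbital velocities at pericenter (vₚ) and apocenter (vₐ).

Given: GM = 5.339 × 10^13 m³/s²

Convert to SI: rₚ = 60 Gm = 6e+10 m; rₐ = 120 Gm = 1.2e+11 m.
Use the vis-viva equation v² = GM(2/r − 1/a) with a = (rₚ + rₐ)/2 = (6e+10 + 1.2e+11)/2 = 9e+10 m.
vₚ = √(GM · (2/rₚ − 1/a)) = √(5.339e+13 · (2/6e+10 − 1/9e+10)) m/s ≈ 34.44 m/s = 34.44 m/s.
vₐ = √(GM · (2/rₐ − 1/a)) = √(5.339e+13 · (2/1.2e+11 − 1/9e+10)) m/s ≈ 17.22 m/s = 17.22 m/s.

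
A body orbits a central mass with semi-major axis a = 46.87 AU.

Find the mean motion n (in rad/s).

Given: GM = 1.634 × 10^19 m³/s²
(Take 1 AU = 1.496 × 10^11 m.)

Convert to SI: a = 46.87 AU = 7.01175e+12 m.
n = √(GM / a³).
n = √(1.634e+19 / (7.01175e+12)³) rad/s ≈ 2.177e-10 rad/s.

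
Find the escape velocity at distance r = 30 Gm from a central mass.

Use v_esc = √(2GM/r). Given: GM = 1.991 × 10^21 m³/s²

Convert to SI: r = 30 Gm = 3e+10 m.
Escape velocity comes from setting total energy to zero: ½v² − GM/r = 0 ⇒ v_esc = √(2GM / r).
v_esc = √(2 · 1.991e+21 / 3e+10) m/s ≈ 3.643e+05 m/s = 364.3 km/s.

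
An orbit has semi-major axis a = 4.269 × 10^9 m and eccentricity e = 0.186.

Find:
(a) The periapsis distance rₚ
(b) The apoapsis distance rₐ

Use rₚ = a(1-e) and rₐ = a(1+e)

(a) rₚ = a(1 − e) = 4.269e+09 · (1 − 0.186) = 4.269e+09 · 0.814 ≈ 3.475e+09 m = 3.475 × 10^9 m.
(b) rₐ = a(1 + e) = 4.269e+09 · (1 + 0.186) = 4.269e+09 · 1.186 ≈ 5.063e+09 m = 5.063 × 10^9 m.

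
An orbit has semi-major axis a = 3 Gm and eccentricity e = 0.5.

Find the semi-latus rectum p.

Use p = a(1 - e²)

Convert to SI: a = 3 Gm = 3e+09 m.
p = a (1 − e²).
p = 3e+09 · (1 − (0.5)²) = 3e+09 · 0.75 ≈ 2.25e+09 m = 2.25 Gm.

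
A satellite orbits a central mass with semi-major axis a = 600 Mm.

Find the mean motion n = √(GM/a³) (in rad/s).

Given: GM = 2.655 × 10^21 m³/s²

Convert to SI: a = 600 Mm = 6e+08 m.
n = √(GM / a³).
n = √(2.655e+21 / (6e+08)³) rad/s ≈ 0.003506 rad/s.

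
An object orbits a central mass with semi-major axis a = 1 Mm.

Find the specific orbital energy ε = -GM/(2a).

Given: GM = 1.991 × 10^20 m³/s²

Convert to SI: a = 1 Mm = 1e+06 m.
ε = −GM / (2a).
ε = −1.991e+20 / (2 · 1e+06) J/kg ≈ -9.955e+13 J/kg = -9.955e+04 GJ/kg.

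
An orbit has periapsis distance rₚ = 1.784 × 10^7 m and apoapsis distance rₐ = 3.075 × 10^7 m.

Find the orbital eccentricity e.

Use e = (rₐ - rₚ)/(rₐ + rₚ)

e = (rₐ − rₚ) / (rₐ + rₚ).
e = (3.075e+07 − 1.784e+07) / (3.075e+07 + 1.784e+07) = 1.291e+07 / 4.859e+07 ≈ 0.2657.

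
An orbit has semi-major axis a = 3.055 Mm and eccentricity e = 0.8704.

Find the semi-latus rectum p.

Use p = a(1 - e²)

Convert to SI: a = 3.055 Mm = 3.055e+06 m.
p = a (1 − e²).
p = 3.055e+06 · (1 − (0.8704)²) = 3.055e+06 · 0.242404 ≈ 7.405e+05 m = 740.5 km.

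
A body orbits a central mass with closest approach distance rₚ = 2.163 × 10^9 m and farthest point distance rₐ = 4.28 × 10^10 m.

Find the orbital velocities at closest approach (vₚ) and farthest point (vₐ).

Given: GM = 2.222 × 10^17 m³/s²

Use the vis-viva equation v² = GM(2/r − 1/a) with a = (rₚ + rₐ)/2 = (2.163e+09 + 4.28e+10)/2 = 2.24815e+10 m.
vₚ = √(GM · (2/rₚ − 1/a)) = √(2.222e+17 · (2/2.163e+09 − 1/2.24815e+10)) m/s ≈ 1.398e+04 m/s = 13.98 km/s.
vₐ = √(GM · (2/rₐ − 1/a)) = √(2.222e+17 · (2/4.28e+10 − 1/2.24815e+10)) m/s ≈ 706.7 m/s = 706.7 m/s.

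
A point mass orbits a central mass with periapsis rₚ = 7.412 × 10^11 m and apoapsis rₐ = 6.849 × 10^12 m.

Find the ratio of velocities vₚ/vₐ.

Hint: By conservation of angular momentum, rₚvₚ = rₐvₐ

Conservation of angular momentum gives rₚvₚ = rₐvₐ, so vₚ/vₐ = rₐ/rₚ.
vₚ/vₐ = 6.849e+12 / 7.412e+11 ≈ 9.24.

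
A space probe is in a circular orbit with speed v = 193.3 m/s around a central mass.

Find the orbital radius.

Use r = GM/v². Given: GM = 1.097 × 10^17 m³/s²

For a circular orbit, v² = GM / r, so r = GM / v².
r = 1.097e+17 / (193.3)² m ≈ 2.936e+12 m = 2.936 × 10^12 m.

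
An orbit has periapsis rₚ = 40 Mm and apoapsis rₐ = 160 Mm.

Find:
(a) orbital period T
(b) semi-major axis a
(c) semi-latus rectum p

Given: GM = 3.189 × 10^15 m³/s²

Convert to SI: rₚ = 40 Mm = 4e+07 m; rₐ = 160 Mm = 1.6e+08 m.
(a) With a = (rₚ + rₐ)/2 = 1e+08 m, T = 2π √(a³/GM) = 2π √((1e+08)³/3.189e+15) s ≈ 1.113e+05 s
(b) a = (rₚ + rₐ)/2 = (4e+07 + 1.6e+08)/2 ≈ 1e+08 m
(c) From a = (rₚ + rₐ)/2 = 1e+08 m and e = (rₐ − rₚ)/(rₐ + rₚ) = 0.6, p = a(1 − e²) = 1e+08 · (1 − (0.6)²) ≈ 6.4e+07 m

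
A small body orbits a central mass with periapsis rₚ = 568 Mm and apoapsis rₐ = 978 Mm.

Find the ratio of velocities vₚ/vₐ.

Convert to SI: rₚ = 568 Mm = 5.68e+08 m; rₐ = 978 Mm = 9.78e+08 m.
Conservation of angular momentum gives rₚvₚ = rₐvₐ, so vₚ/vₐ = rₐ/rₚ.
vₚ/vₐ = 9.78e+08 / 5.68e+08 ≈ 1.722.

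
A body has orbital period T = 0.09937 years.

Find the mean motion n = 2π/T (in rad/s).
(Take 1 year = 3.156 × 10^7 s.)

Convert to SI: T = 0.09937 years = 3.13612e+06 s.
n = 2π / T.
n = 2π / 3.13612e+06 s ≈ 2.003e-06 rad/s.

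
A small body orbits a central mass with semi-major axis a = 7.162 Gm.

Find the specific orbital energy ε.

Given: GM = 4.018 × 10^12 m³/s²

Convert to SI: a = 7.162 Gm = 7.162e+09 m.
ε = −GM / (2a).
ε = −4.018e+12 / (2 · 7.162e+09) J/kg ≈ -280.5 J/kg = -280.5 J/kg.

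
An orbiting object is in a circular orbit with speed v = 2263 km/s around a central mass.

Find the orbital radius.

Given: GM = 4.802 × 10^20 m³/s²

Convert to SI: v = 2263 km/s = 2.263e+06 m/s.
For a circular orbit, v² = GM / r, so r = GM / v².
r = 4.802e+20 / (2.263e+06)² m ≈ 9.377e+07 m = 93.77 Mm.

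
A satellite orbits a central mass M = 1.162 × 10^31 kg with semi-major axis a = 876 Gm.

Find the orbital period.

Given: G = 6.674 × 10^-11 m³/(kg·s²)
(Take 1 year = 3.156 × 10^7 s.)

Convert to SI: a = 876 Gm = 8.76e+11 m.
GM = G · M = 6.674e-11 · 1.162e+31 = 7.75519e+20 m³/s².
Kepler's third law: T = 2π √(a³ / GM).
Substituting a = 8.76e+11 m and GM = 7.75519e+20 m³/s²:
T = 2π √((8.76e+11)³ / 7.75519e+20) s
T ≈ 1.85e+08 s = 5.861 years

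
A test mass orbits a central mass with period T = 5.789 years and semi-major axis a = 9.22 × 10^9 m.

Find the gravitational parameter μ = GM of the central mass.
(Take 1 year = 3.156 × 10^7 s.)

Convert to SI: T = 5.789 years = 1.82701e+08 s.
GM = 4π² · a³ / T².
GM = 4π² · (9.22e+09)³ / (1.82701e+08)² m³/s² ≈ 9.27e+14 m³/s² = 9.27 × 10^14 m³/s².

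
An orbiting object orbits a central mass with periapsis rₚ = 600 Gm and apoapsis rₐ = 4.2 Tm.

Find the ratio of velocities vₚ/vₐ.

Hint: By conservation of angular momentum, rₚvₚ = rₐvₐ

Convert to SI: rₚ = 600 Gm = 6e+11 m; rₐ = 4.2 Tm = 4.2e+12 m.
Conservation of angular momentum gives rₚvₚ = rₐvₐ, so vₚ/vₐ = rₐ/rₚ.
vₚ/vₐ = 4.2e+12 / 6e+11 ≈ 7.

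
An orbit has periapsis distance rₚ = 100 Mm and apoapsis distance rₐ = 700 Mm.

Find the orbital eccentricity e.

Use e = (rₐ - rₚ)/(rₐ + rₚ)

Convert to SI: rₚ = 100 Mm = 1e+08 m; rₐ = 700 Mm = 7e+08 m.
e = (rₐ − rₚ) / (rₐ + rₚ).
e = (7e+08 − 1e+08) / (7e+08 + 1e+08) = 6e+08 / 8e+08 ≈ 0.75.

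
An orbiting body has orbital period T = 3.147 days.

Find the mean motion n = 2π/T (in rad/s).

Convert to SI: T = 3.147 days = 271901 s.
n = 2π / T.
n = 2π / 271901 s ≈ 2.311e-05 rad/s.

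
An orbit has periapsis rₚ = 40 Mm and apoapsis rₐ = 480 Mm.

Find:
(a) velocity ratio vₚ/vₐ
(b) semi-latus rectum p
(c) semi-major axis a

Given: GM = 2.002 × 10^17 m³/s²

Convert to SI: rₚ = 40 Mm = 4e+07 m; rₐ = 480 Mm = 4.8e+08 m.
(a) Conservation of angular momentum (rₚvₚ = rₐvₐ) gives vₚ/vₐ = rₐ/rₚ = 4.8e+08/4e+07 ≈ 12
(b) From a = (rₚ + rₐ)/2 = 2.6e+08 m and e = (rₐ − rₚ)/(rₐ + rₚ) = 0.846154, p = a(1 − e²) = 2.6e+08 · (1 − (0.846154)²) ≈ 7.385e+07 m
(c) a = (rₚ + rₐ)/2 = (4e+07 + 4.8e+08)/2 ≈ 2.6e+08 m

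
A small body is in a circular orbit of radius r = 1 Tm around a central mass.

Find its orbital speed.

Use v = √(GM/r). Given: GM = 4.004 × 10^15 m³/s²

Convert to SI: r = 1 Tm = 1e+12 m.
For a circular orbit, gravity supplies the centripetal force, so v = √(GM / r).
v = √(4.004e+15 / 1e+12) m/s ≈ 63.28 m/s = 63.28 m/s.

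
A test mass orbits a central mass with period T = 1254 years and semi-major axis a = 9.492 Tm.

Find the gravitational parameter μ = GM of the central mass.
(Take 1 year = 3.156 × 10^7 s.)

Convert to SI: T = 1254 years = 3.95762e+10 s; a = 9.492 Tm = 9.492e+12 m.
GM = 4π² · a³ / T².
GM = 4π² · (9.492e+12)³ / (3.95762e+10)² m³/s² ≈ 2.156e+19 m³/s² = 2.156 × 10^19 m³/s².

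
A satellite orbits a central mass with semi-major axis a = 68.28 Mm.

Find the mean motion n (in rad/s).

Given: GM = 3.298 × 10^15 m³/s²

Convert to SI: a = 68.28 Mm = 6.828e+07 m.
n = √(GM / a³).
n = √(3.298e+15 / (6.828e+07)³) rad/s ≈ 0.0001018 rad/s.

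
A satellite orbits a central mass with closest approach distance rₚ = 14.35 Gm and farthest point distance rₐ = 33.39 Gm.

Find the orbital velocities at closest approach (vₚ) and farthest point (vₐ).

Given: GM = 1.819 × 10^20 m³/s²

Convert to SI: rₚ = 14.35 Gm = 1.435e+10 m; rₐ = 33.39 Gm = 3.339e+10 m.
Use the vis-viva equation v² = GM(2/r − 1/a) with a = (rₚ + rₐ)/2 = (1.435e+10 + 3.339e+10)/2 = 2.387e+10 m.
vₚ = √(GM · (2/rₚ − 1/a)) = √(1.819e+20 · (2/1.435e+10 − 1/2.387e+10)) m/s ≈ 1.332e+05 m/s = 133.2 km/s.
vₐ = √(GM · (2/rₐ − 1/a)) = √(1.819e+20 · (2/3.339e+10 − 1/2.387e+10)) m/s ≈ 5.723e+04 m/s = 57.23 km/s.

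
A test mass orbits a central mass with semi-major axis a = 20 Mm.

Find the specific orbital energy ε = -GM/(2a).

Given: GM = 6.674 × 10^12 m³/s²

Convert to SI: a = 20 Mm = 2e+07 m.
ε = −GM / (2a).
ε = −6.674e+12 / (2 · 2e+07) J/kg ≈ -1.668e+05 J/kg = -166.8 kJ/kg.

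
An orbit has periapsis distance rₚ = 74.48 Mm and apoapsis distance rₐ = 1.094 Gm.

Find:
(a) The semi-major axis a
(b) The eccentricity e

Convert to SI: rₚ = 74.48 Mm = 7.448e+07 m; rₐ = 1.094 Gm = 1.094e+09 m.
(a) a = (rₚ + rₐ) / 2 = (7.448e+07 + 1.094e+09) / 2 ≈ 5.842e+08 m = 584.2 Mm.
(b) e = (rₐ − rₚ) / (rₐ + rₚ) = (1.094e+09 − 7.448e+07) / (1.094e+09 + 7.448e+07) ≈ 0.8725.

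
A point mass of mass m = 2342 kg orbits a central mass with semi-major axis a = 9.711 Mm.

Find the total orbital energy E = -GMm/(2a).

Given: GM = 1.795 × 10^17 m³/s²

Convert to SI: a = 9.711 Mm = 9.711e+06 m.
E = −GMm / (2a).
E = −1.795e+17 · 2342 / (2 · 9.711e+06) J ≈ -2.164e+13 J = -21.64 TJ.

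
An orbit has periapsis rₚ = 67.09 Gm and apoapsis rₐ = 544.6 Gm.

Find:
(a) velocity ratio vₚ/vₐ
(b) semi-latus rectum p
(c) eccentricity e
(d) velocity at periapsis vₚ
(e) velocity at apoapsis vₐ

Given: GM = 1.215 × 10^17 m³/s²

Convert to SI: rₚ = 67.09 Gm = 6.709e+10 m; rₐ = 544.6 Gm = 5.446e+11 m.
(a) Conservation of angular momentum (rₚvₚ = rₐvₐ) gives vₚ/vₐ = rₐ/rₚ = 5.446e+11/6.709e+10 ≈ 8.117
(b) From a = (rₚ + rₐ)/2 = 3.05845e+11 m and e = (rₐ − rₚ)/(rₐ + rₚ) = 0.780641, p = a(1 − e²) = 3.05845e+11 · (1 − (0.780641)²) ≈ 1.195e+11 m
(c) e = (rₐ − rₚ)/(rₐ + rₚ) = (5.446e+11 − 6.709e+10)/(5.446e+11 + 6.709e+10) ≈ 0.7806
(d) With a = (rₚ + rₐ)/2 = 3.05845e+11 m, vₚ = √(GM (2/rₚ − 1/a)) = √(1.215e+17 · (2/6.709e+10 − 1/3.05845e+11)) m/s ≈ 1796 m/s
(e) With a = (rₚ + rₐ)/2 = 3.05845e+11 m, vₐ = √(GM (2/rₐ − 1/a)) = √(1.215e+17 · (2/5.446e+11 − 1/3.05845e+11)) m/s ≈ 221.2 m/s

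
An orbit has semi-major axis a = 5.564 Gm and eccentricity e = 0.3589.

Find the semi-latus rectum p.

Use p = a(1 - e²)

Convert to SI: a = 5.564 Gm = 5.564e+09 m.
p = a (1 − e²).
p = 5.564e+09 · (1 − (0.3589)²) = 5.564e+09 · 0.871191 ≈ 4.847e+09 m = 4.847 Gm.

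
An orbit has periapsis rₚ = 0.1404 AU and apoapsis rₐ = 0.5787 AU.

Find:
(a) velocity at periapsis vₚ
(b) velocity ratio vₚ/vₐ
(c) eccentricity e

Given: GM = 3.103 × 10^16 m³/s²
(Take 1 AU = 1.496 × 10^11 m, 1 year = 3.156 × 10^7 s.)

Convert to SI: rₚ = 0.1404 AU = 2.10038e+10 m; rₐ = 0.5787 AU = 8.65735e+10 m.
(a) With a = (rₚ + rₐ)/2 = 5.37887e+10 m, vₚ = √(GM (2/rₚ − 1/a)) = √(3.103e+16 · (2/2.10038e+10 − 1/5.37887e+10)) m/s ≈ 1542 m/s
(b) Conservation of angular momentum (rₚvₚ = rₐvₐ) gives vₚ/vₐ = rₐ/rₚ = 8.65735e+10/2.10038e+10 ≈ 4.122
(c) e = (rₐ − rₚ)/(rₐ + rₚ) = (8.65735e+10 − 2.10038e+10)/(8.65735e+10 + 2.10038e+10) ≈ 0.6095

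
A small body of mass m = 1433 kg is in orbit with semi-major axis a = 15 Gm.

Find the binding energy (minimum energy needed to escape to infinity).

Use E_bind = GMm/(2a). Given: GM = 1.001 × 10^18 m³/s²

Convert to SI: a = 15 Gm = 1.5e+10 m.
Total orbital energy is E = −GMm/(2a); binding energy is E_bind = −E = GMm/(2a).
E_bind = 1.001e+18 · 1433 / (2 · 1.5e+10) J ≈ 4.781e+10 J = 47.81 GJ.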